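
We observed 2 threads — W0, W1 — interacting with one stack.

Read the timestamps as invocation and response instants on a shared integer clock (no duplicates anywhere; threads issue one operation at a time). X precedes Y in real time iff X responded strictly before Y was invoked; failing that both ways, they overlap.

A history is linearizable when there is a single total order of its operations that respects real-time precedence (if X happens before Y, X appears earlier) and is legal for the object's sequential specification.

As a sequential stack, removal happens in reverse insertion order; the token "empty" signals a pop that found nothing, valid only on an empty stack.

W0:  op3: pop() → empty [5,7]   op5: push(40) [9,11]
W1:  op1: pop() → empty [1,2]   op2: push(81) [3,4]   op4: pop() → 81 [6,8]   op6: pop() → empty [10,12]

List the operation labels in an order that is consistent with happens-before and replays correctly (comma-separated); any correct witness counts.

op1, op2, op4, op3, op6, op5

1. op1 pop() → empty, leaving stack <>
2. op2 push(81), leaving stack <81>
3. op4 pop() → 81, leaving stack <>
4. op3 pop() → empty, leaving stack <>
5. op6 pop() → empty, leaving stack <>
6. op5 push(40), leaving stack <40>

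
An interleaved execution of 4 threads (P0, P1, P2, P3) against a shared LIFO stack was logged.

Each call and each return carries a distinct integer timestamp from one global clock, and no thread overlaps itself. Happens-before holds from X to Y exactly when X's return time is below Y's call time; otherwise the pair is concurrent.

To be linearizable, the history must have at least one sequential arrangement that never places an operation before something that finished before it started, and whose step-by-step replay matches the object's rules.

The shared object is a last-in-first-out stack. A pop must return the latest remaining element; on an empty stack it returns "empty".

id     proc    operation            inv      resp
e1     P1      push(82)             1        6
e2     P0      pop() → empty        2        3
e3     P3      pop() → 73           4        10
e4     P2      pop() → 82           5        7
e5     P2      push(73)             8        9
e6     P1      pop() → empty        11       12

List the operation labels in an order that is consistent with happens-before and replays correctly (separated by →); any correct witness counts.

e2 → e1 → e4 → e5 → e3 → e6

step 1: e2 pop() → empty — stack <>
step 2: e1 push(82) — stack <82>
step 3: e4 pop() → 82 — stack <>
step 4: e5 push(73) — stack <73>
step 5: e3 pop() → 73 — stack <>
step 6: e6 pop() → empty — stack <>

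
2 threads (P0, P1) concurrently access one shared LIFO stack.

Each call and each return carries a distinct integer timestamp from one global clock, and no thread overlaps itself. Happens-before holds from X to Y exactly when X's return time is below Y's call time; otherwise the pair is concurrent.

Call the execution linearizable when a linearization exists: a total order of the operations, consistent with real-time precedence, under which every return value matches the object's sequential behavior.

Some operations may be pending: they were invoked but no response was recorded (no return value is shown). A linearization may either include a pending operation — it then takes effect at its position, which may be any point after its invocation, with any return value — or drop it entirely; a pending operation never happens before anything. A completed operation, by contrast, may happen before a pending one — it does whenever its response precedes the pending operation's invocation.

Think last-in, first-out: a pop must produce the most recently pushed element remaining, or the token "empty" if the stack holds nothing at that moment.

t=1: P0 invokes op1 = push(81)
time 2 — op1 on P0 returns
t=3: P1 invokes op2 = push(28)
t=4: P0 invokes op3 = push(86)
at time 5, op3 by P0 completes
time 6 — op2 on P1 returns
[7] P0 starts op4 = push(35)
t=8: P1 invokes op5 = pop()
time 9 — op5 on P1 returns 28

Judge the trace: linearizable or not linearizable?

linearizable

one valid linearization: op1, op3, op2, op5
after step 1 (op1 push(81)): stack <81>
after step 2 (op3 push(86)): stack <81,86>
after step 3 (op2 push(28)): stack <81,86,28>
after step 4 (op5 pop() → 28): stack <81,86>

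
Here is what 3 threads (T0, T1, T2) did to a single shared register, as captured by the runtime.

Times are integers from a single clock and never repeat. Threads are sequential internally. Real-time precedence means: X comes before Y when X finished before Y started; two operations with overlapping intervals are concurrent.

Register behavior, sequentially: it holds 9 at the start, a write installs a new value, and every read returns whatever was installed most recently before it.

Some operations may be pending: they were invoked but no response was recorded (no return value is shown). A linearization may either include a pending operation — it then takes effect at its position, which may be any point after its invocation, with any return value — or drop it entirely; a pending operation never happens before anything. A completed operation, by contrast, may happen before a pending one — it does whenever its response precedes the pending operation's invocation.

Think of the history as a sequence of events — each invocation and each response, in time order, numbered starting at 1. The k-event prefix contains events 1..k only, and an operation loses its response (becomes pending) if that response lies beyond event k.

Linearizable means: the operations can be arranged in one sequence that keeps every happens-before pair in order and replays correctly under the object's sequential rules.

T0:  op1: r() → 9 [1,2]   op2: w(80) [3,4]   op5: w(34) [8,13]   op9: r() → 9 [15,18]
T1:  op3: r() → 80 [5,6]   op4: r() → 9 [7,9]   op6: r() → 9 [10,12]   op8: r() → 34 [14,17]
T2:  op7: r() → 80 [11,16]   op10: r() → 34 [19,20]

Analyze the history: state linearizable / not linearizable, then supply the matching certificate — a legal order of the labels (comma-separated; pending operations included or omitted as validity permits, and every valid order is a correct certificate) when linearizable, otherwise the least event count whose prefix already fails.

not linearizable — minimal violating prefix: 9 events

prefix check: 1..8 passes, 1..9 fails once op4's time-9 response joins
exhaustive check: the 4 completed register ops admit one real-time order; illegal
no completion choice of the 1 pending operation (op5) rescues it — every subset was tried
for example op1, op2, op3, op4 (pending dropped) fails at step 4: op4 r() → 9 is not legal there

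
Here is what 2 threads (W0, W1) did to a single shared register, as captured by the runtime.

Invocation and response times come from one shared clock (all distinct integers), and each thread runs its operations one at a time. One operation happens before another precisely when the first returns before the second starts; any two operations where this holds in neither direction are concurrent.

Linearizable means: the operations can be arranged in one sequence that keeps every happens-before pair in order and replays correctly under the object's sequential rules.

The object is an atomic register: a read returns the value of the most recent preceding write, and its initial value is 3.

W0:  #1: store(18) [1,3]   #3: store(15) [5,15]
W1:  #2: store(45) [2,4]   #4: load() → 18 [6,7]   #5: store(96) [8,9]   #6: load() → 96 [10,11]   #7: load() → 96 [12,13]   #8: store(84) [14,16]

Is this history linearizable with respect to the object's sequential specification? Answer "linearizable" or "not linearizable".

linearizable

a witness: #2, #1, #4, #3, #5, #6, #7, #8
step 1: #2 store(45) — value 45
step 2: #1 store(18) — value 18
step 3: #4 load() → 18 — value 18
step 4: #3 store(15) — value 15
step 5: #5 store(96) — value 96
step 6: #6 load() → 96 — value 96
step 7: #7 load() → 96 — value 96
step 8: #8 store(84) — value 84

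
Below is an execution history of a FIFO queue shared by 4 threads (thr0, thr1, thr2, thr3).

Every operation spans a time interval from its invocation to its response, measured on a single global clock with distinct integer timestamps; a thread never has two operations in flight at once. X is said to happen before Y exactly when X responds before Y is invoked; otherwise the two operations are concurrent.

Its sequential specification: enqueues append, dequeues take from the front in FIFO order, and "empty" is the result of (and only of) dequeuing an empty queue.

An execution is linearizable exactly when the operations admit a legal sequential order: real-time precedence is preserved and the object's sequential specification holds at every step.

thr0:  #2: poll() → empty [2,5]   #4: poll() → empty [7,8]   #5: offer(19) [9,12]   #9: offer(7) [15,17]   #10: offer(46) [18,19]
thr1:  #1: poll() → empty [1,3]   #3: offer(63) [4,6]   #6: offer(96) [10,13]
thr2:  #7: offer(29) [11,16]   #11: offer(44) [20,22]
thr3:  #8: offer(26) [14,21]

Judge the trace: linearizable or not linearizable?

not linearizable

events 1..7 are fine; event 8 — the response of #4 at time 8 — makes the prefix non-linearizable
4 completed operations, 3 real-time-consistent orders — every FIFO queue replay fails
take #1, #2, #3, #4: step 4 already fails, because #4 poll() → empty cannot occur there
take #1, #3, #2, #4: step 3 already fails, because #2 poll() → empty cannot occur there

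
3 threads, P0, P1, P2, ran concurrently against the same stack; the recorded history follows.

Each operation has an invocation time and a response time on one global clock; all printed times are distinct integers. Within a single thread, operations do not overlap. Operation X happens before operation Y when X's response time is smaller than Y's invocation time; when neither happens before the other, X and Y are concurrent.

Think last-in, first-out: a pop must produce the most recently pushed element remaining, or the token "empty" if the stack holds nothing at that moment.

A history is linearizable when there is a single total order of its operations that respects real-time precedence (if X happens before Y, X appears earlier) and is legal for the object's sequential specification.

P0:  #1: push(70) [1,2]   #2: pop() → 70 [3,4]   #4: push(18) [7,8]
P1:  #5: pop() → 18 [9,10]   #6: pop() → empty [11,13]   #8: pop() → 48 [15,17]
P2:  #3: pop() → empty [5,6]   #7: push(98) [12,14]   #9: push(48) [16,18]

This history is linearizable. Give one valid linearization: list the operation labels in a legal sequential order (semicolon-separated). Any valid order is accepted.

#1; #2; #3; #4; #5; #6; #7; #9; #8

after step 1 (#1 push(70)): stack <70>
after step 2 (#2 pop() → 70): stack <>
after step 3 (#3 pop() → empty): stack <>
after step 4 (#4 push(18)): stack <18>
after step 5 (#5 pop() → 18): stack <>
after step 6 (#6 pop() → empty): stack <>
after step 7 (#7 push(98)): stack <98>
after step 8 (#9 push(48)): stack <98,48>
after step 9 (#8 pop() → 48): stack <98>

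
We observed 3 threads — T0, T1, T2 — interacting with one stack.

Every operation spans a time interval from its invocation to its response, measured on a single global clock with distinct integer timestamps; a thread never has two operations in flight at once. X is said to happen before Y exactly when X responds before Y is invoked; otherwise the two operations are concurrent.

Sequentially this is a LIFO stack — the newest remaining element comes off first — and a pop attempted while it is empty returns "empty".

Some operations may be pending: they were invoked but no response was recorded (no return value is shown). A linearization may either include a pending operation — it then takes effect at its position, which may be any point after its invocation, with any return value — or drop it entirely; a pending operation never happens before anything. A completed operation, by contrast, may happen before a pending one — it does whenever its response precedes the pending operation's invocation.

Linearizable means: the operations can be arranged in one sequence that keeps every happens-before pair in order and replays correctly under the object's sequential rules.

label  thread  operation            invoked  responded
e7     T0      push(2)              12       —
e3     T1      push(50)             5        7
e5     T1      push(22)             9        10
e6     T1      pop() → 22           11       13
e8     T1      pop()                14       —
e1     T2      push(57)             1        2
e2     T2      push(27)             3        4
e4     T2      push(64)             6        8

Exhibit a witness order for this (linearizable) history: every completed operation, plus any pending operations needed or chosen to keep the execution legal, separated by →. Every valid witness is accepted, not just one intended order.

after step 1 (e1 push(57)): stack <57>
after step 2 (e2 push(27)): stack <57,27>
after step 3 (e3 push(50)): stack <57,27,50>
after step 4 (e4 push(64)): stack <57,27,50,64>
after step 5 (e5 push(22)): stack <57,27,50,64,22>
after step 6 (e6 pop() → 22): stack <57,27,50,64>

e1 → e2 → e3 → e4 → e5 → e6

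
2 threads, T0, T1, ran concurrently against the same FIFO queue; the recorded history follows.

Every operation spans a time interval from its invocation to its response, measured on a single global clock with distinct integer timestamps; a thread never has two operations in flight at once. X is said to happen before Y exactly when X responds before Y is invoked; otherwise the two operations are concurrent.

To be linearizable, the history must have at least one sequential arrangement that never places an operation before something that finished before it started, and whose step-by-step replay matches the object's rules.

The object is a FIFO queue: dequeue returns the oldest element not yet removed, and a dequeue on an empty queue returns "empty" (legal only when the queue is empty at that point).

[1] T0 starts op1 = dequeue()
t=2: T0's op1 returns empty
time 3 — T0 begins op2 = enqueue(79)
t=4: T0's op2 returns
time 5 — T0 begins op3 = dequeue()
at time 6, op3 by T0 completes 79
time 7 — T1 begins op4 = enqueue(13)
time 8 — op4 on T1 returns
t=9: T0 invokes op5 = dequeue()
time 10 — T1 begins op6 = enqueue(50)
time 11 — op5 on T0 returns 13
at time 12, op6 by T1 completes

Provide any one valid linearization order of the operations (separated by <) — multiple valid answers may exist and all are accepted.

step 1: op1 dequeue() → empty — queue <>
step 2: op2 enqueue(79) — queue <79>
step 3: op3 dequeue() → 79 — queue <>
step 4: op4 enqueue(13) — queue <13>
step 5: op5 dequeue() → 13 — queue <>
step 6: op6 enqueue(50) — queue <50>

op1 < op2 < op3 < op4 < op5 < op6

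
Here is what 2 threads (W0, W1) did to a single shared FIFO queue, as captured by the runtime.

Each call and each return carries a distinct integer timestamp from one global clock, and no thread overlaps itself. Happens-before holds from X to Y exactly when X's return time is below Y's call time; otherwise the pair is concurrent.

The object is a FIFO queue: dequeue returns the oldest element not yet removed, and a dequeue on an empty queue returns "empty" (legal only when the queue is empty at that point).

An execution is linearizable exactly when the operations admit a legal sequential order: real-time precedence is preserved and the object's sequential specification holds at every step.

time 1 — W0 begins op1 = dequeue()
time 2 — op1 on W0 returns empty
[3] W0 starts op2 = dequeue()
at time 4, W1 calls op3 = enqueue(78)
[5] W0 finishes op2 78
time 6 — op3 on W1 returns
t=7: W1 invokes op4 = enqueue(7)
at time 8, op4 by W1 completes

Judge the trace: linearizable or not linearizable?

one valid linearization: op1, op3, op2, op4
after step 1 (op1 dequeue() → empty): queue <>
after step 2 (op3 enqueue(78)): queue <78>
after step 3 (op2 dequeue() → 78): queue <>
after step 4 (op4 enqueue(7)): queue <7>

linearizable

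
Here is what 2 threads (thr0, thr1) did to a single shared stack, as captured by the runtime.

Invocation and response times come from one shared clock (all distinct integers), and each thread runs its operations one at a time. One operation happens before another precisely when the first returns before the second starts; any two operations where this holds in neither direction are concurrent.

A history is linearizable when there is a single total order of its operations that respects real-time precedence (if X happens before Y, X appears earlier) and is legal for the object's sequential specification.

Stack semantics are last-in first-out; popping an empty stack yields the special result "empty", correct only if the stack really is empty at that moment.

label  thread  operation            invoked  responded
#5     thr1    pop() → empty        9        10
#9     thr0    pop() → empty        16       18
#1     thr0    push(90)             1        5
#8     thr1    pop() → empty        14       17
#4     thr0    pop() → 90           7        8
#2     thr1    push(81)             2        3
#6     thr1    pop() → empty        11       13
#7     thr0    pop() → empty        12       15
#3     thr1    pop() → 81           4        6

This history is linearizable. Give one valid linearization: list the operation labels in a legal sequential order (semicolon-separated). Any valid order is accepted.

#1; #2; #3; #4; #5; #6; #7; #8; #9

step 1: #1 push(90) — stack <90>
step 2: #2 push(81) — stack <90,81>
step 3: #3 pop() → 81 — stack <90>
step 4: #4 pop() → 90 — stack <>
step 5: #5 pop() → empty — stack <>
step 6: #6 pop() → empty — stack <>
step 7: #7 pop() → empty — stack <>
step 8: #8 pop() → empty — stack <>
step 9: #9 pop() → empty — stack <>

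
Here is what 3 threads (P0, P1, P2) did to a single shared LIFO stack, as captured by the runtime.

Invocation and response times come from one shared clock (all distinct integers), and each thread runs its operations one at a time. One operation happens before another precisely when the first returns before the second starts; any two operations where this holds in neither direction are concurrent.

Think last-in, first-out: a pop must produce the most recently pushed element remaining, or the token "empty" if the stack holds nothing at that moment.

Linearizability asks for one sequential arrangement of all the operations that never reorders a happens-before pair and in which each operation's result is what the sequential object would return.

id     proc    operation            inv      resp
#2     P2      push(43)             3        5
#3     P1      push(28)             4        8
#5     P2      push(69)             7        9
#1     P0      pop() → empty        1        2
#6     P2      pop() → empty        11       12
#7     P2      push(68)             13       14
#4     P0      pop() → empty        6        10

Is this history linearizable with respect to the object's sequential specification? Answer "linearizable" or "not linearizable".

events 1..9 are fine; event 10 — the response of #4 at time 10 — makes the prefix non-linearizable
no legal order exists: 8 real-time-consistent candidates over 5 completed LIFO stack operations, all rejected
take #1, #2, #3, #4, #5: step 4 already fails, because #4 pop() → empty cannot occur there
take #1, #2, #3, #5, #4: step 5 already fails, because #4 pop() → empty cannot occur there

not linearizable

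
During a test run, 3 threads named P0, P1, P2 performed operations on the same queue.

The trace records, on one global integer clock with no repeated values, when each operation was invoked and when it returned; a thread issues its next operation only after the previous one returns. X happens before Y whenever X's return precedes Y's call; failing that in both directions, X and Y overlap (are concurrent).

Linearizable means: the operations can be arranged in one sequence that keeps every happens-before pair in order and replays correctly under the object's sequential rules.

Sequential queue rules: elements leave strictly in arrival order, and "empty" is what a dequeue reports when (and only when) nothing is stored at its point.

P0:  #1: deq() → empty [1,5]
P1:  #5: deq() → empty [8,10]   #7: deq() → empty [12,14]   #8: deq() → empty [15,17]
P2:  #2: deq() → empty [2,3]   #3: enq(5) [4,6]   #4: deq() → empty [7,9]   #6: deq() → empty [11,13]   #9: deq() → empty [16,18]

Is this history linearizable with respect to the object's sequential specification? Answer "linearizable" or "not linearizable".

through event 9 a valid linearization exists; event 10 (#5 responding at time 10) ends that
every one of the 6 real-time-consistent orders over 5 completed queue ops fails the sequential spec
sample order #1, #2, #3, #4, #5 stalls at step 4 — #4 deq() → empty has no legal effect
sample order #1, #2, #3, #5, #4 stalls at step 4 — #5 deq() → empty has no legal effect

not linearizable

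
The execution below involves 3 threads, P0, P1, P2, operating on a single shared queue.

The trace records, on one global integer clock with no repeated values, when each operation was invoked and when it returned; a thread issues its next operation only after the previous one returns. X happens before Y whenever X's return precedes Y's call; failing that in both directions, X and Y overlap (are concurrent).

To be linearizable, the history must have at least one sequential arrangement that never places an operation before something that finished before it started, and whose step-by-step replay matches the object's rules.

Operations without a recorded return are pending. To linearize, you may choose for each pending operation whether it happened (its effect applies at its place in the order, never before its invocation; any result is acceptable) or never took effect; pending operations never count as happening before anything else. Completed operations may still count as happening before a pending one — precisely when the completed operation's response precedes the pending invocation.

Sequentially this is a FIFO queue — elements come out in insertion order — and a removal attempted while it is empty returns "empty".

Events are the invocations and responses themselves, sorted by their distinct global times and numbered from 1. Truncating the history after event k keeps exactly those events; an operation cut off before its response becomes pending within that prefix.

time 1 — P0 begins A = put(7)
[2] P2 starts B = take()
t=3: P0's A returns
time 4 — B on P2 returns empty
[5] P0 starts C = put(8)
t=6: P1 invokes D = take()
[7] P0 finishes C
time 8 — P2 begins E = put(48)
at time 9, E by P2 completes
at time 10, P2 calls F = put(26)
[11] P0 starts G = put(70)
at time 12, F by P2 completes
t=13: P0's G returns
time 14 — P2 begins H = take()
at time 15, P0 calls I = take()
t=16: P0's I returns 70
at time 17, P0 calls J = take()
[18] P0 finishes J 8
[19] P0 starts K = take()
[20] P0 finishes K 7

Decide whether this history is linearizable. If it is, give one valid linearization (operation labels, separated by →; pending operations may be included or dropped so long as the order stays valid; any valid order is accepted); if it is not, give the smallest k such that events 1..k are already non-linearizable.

not linearizable — minimal violating prefix: 16 events

already the first 16 events (up to I's response at time 16) admit no linearization; the first 15 still do
4 orders of the 7 completed queue ops respect real time; none is legal
include/drop combinations of the 2 pending operations (D, H) were all tried; none helps
e.g. A, B, C, E, F, G, I (pending dropped): illegal at step 2, since B take() → empty cannot apply there
e.g. A, B, C, E, G, F, I (pending dropped): illegal at step 2, since B take() → empty cannot apply there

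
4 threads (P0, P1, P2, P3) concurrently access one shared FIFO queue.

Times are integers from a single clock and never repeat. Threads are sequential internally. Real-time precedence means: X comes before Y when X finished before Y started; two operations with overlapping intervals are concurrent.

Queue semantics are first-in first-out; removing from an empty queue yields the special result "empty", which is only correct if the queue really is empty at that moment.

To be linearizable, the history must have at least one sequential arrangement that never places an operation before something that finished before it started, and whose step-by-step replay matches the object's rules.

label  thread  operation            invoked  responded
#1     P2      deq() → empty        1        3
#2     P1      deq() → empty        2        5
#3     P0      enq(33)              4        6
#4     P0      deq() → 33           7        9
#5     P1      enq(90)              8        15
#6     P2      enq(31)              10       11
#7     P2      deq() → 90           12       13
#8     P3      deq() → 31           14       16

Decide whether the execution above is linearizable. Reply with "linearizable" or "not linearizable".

witness order: #1, #2, #3, #4, #5, #6, #7, #8
1. #1 deq() → empty, leaving queue <>
2. #2 deq() → empty, leaving queue <>
3. #3 enq(33), leaving queue <33>
4. #4 deq() → 33, leaving queue <>
5. #5 enq(90), leaving queue <90>
6. #6 enq(31), leaving queue <90,31>
7. #7 deq() → 90, leaving queue <31>
8. #8 deq() → 31, leaving queue <>

linearizable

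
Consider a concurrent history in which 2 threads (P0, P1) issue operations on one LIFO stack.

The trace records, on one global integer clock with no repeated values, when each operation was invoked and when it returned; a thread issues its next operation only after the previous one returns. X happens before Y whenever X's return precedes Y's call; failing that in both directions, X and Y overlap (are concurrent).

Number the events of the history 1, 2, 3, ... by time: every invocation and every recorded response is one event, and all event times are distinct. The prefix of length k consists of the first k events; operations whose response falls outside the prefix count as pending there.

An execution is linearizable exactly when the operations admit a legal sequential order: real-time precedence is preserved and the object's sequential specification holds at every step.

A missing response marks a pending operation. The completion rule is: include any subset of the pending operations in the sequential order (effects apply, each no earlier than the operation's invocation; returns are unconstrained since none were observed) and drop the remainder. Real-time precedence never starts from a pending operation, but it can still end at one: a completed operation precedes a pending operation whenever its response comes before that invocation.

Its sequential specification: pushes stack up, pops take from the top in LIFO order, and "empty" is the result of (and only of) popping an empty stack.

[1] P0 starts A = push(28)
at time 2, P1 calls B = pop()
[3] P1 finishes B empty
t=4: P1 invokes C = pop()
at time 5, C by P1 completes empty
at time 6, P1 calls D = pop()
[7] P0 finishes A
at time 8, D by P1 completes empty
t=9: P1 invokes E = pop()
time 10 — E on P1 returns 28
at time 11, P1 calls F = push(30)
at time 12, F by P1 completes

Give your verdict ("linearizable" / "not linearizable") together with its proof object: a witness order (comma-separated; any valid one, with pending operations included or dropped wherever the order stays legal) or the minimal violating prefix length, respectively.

linearizable — witness: B, C, D, A, E, F

1. B pop() → empty, leaving stack <>
2. C pop() → empty, leaving stack <>
3. D pop() → empty, leaving stack <>
4. A push(28), leaving stack <28>
5. E pop() → 28, leaving stack <>
6. F push(30), leaving stack <30>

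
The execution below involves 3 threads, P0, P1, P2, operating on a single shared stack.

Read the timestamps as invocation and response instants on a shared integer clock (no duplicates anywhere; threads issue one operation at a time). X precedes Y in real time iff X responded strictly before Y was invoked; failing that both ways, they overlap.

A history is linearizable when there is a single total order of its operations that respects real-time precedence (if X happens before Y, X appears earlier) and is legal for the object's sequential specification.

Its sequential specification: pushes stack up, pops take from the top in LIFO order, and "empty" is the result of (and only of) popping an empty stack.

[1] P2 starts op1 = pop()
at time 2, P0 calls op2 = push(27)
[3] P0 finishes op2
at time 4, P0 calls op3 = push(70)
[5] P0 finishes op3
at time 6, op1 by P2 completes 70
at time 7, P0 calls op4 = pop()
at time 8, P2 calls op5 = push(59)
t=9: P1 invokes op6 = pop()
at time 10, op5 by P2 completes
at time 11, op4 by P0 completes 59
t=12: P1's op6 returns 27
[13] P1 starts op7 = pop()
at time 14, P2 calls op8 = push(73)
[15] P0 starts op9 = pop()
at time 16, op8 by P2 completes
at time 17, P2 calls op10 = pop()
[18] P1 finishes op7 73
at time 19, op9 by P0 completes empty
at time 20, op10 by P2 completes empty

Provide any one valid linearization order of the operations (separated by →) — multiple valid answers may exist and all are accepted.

after step 1 (op2 push(27)): stack <27>
after step 2 (op3 push(70)): stack <27,70>
after step 3 (op1 pop() → 70): stack <27>
after step 4 (op5 push(59)): stack <27,59>
after step 5 (op4 pop() → 59): stack <27>
after step 6 (op6 pop() → 27): stack <>
after step 7 (op8 push(73)): stack <73>
after step 8 (op7 pop() → 73): stack <>
after step 9 (op9 pop() → empty): stack <>
after step 10 (op10 pop() → empty): stack <>

op2 → op3 → op1 → op5 → op4 → op6 → op8 → op7 → op9 → op10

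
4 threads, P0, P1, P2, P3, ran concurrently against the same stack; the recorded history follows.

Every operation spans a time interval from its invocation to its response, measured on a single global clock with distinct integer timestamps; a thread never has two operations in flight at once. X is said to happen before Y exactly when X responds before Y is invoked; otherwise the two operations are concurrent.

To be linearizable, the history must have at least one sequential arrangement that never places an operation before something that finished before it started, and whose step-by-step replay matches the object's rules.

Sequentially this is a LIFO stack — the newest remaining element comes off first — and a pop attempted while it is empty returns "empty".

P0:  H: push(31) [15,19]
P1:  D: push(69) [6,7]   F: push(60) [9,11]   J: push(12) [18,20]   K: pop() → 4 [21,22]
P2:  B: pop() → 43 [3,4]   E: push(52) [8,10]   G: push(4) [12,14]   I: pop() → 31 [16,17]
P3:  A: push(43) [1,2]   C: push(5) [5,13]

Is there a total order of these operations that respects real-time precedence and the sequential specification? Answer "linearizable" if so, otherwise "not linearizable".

not linearizable

already the first 22 events (up to K's response at time 22) admit no linearization; the first 21 still do
30 orders of the 11 completed stack ops respect real time; none is legal
sample order A, B, C, D, E, F, G, H, I, J, K stalls at step 11 — K pop() → 4 has no legal effect
sample order A, B, C, D, E, F, G, I, H, J, K stalls at step 8 — I pop() → 31 has no legal effect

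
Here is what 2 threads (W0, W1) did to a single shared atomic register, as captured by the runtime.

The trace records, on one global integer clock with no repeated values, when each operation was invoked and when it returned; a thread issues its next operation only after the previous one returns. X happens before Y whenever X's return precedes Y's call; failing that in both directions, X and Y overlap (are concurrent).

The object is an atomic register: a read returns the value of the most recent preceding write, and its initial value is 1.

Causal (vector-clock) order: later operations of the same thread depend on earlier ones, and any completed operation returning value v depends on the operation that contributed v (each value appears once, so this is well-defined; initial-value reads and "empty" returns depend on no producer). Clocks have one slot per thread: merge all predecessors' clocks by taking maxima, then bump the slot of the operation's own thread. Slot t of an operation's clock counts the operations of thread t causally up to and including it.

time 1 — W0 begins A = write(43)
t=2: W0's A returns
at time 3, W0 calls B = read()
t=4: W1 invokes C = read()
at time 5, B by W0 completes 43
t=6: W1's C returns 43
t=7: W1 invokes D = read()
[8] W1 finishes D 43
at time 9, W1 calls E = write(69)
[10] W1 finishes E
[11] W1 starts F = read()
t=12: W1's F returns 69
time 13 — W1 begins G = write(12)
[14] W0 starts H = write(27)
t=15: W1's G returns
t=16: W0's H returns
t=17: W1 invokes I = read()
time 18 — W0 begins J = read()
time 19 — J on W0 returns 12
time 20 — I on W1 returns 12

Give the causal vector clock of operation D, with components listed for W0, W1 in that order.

root op A, invoked 1: fresh clock plus W0's own tick → (1, 0)
VC(C, invoked at 4): max of VC(A)=(1, 0), then +1 on thread W1 → (1, 1)
VC(B, invoked at 3): max of VC(A)=(1, 0), then +1 on thread W0 → (2, 0)
VC(D, invoked at 7): max of VC(A)=(1, 0), VC(C)=(1, 1), then +1 on thread W1 → (1, 2)
VC(H, invoked at 14): max of VC(B)=(2, 0), then +1 on thread W0 → (3, 0)
VC(E, invoked at 9): max of VC(D)=(1, 2), then +1 on thread W1 → (1, 3)
VC(F, invoked at 11): max of VC(E)=(1, 3), then +1 on thread W1 → (1, 4)
VC(G, invoked at 13): max of VC(F)=(1, 4), then +1 on thread W1 → (1, 5)
VC(I, invoked at 17): max of VC(G)=(1, 5), then +1 on thread W1 → (1, 6)
VC(J, invoked at 18): max of VC(G)=(1, 5), VC(H)=(3, 0), then +1 on thread W0 → (4, 5)
target: VC(D) = (1, 2)

(1, 2)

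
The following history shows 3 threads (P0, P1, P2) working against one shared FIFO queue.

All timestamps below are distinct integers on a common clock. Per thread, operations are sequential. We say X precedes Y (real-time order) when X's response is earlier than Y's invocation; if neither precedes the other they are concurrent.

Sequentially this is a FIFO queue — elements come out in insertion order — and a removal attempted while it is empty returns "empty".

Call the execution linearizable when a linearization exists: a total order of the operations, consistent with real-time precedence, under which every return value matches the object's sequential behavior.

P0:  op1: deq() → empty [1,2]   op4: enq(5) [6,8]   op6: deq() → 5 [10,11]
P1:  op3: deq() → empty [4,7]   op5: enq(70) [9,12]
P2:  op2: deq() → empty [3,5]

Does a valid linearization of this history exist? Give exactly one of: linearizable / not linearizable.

one valid linearization: op1, op2, op3, op4, op5, op6
step 1: op1 deq() → empty — queue <>
step 2: op2 deq() → empty — queue <>
step 3: op3 deq() → empty — queue <>
step 4: op4 enq(5) — queue <5>
step 5: op5 enq(70) — queue <5,70>
step 6: op6 deq() → 5 — queue <70>

linearizable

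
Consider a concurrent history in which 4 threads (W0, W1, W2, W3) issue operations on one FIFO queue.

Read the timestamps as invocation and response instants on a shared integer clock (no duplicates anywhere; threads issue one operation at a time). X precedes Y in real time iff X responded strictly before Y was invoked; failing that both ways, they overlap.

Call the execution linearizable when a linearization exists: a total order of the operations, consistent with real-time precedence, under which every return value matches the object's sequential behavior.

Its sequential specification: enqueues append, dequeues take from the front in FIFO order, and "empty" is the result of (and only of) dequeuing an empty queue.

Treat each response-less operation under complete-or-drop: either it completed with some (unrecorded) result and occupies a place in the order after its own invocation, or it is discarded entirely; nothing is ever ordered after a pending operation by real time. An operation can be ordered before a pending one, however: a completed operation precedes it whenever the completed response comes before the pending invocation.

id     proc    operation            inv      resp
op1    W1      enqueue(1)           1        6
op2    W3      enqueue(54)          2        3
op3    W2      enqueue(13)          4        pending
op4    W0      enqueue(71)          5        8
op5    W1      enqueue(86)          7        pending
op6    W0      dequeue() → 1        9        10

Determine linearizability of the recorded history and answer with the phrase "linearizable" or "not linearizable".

linearizable

a witness: op1, op2, op3, op4, op5, op6
step 1: op1 enqueue(1) — queue <1>
step 2: op2 enqueue(54) — queue <1,54>
step 3: op3 enqueue(13) (pending, included) — queue <1,54,13>
step 4: op4 enqueue(71) — queue <1,54,13,71>
step 5: op5 enqueue(86) (pending, included) — queue <1,54,13,71,86>
step 6: op6 dequeue() → 1 — queue <54,13,71,86>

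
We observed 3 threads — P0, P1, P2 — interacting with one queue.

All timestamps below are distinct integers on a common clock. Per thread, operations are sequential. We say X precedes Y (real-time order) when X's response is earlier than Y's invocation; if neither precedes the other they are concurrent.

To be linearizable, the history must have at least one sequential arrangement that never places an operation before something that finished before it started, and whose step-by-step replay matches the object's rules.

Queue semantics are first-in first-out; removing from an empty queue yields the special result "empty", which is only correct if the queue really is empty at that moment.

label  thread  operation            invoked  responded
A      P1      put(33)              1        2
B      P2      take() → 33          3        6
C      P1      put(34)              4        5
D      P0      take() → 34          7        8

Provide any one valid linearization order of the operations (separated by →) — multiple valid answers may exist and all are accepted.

A → B → C → D

1. A put(33), leaving queue <33>
2. B take() → 33, leaving queue <>
3. C put(34), leaving queue <34>
4. D take() → 34, leaving queue <>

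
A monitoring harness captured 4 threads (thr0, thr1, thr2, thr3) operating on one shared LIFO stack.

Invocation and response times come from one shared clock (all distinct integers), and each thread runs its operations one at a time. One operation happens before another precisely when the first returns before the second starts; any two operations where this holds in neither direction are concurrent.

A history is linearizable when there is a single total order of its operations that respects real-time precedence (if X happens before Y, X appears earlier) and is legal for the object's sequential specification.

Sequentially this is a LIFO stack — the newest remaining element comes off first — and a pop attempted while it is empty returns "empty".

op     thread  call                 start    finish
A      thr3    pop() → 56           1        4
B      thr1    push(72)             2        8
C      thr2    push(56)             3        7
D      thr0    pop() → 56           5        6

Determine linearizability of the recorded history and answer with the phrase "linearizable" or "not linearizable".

not linearizable

cut after 5 events: linearizable; cut after 6 events (D responds, time 6): not linearizable
exactly one order of the 2 completed ops respects real time; the LIFO stack replay fails
including or dropping the 2 pending operations (B, C) in any combination fails
for example A, D (pending dropped) fails at step 1: A pop() → 56 is not legal there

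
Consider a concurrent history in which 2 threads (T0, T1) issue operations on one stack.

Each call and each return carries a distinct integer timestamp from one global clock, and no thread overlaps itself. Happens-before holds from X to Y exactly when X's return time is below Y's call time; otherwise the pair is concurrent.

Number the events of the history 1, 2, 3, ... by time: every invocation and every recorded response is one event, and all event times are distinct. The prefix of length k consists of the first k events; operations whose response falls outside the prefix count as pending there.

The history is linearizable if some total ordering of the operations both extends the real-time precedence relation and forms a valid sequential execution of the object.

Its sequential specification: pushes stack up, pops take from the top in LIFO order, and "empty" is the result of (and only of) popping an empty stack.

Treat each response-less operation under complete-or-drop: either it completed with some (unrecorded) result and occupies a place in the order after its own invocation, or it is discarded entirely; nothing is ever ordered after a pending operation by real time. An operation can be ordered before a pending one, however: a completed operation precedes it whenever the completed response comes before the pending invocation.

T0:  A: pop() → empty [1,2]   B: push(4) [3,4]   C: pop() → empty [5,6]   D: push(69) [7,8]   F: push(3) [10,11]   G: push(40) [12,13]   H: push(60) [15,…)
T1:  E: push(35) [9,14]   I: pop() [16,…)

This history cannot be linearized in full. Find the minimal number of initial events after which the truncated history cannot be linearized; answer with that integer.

6

events 1..5 are linearizable, e.g. via A, B:
1. A pop() → empty, leaving stack <>
2. B push(4), leaving stack <4>
once event 6 joins (C's response, time 6), exhaustive search finds no witness
for example A, B, C fails at step 3: C pop() → empty is not legal there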